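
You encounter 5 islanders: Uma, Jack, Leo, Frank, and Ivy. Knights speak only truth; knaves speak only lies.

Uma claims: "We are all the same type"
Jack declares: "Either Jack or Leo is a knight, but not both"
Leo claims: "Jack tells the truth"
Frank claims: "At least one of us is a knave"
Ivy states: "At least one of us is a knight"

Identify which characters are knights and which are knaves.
Uma is a knave.
Jack is a knave.
Leo is a knave.
Frank is a knight.
Ivy is a knight.

Verification:
- Uma (knave) says "We are all the same type" - this is FALSE (a lie) because Frank and Ivy are knights and Uma, Jack, and Leo are knaves.
- Jack (knave) says "Either Jack or Leo is a knight, but not both" - this is FALSE (a lie) because Jack is a knave and Leo is a knave.
- Leo (knave) says "Jack tells the truth" - this is FALSE (a lie) because Jack is a knave.
- Frank (knight) says "At least one of us is a knave" - this is TRUE because Uma, Jack, and Leo are knaves.
- Ivy (knight) says "At least one of us is a knight" - this is TRUE because Frank and Ivy are knights.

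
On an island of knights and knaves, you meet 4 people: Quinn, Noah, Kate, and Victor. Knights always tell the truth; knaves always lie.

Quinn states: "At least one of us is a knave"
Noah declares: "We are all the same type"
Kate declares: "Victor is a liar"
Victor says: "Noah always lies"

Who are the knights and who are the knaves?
Quinn is a knight.
Noah is a knave.
Kate is a knave.
Victor is a knight.

Verification:
- Quinn (knight) says "At least one of us is a knave" - this is TRUE because Noah and Kate are knaves.
- Noah (knave) says "We are all the same type" - this is FALSE (a lie) because Quinn and Victor are knights and Noah and Kate are knaves.
- Kate (knave) says "Victor is a liar" - this is FALSE (a lie) because Victor is a knight.
- Victor (knight) says "Noah always lies" - this is TRUE because Noah is a knave.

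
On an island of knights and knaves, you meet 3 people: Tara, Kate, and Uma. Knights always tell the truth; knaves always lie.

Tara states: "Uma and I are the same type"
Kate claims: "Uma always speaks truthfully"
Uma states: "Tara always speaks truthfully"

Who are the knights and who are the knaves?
Tara is a knight.
Kate is a knight.
Uma is a knight.

Verification:
- Tara (knight) says "Uma and I are the same type" - this is TRUE because Tara is a knight and Uma is a knight.
- Kate (knight) says "Uma always speaks truthfully" - this is TRUE because Uma is a knight.
- Uma (knight) says "Tara always speaks truthfully" - this is TRUE because Tara is a knight.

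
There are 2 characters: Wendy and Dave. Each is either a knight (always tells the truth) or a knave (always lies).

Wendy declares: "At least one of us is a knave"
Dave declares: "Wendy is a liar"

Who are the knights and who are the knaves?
Wendy is a knight.
Dave is a knave.

Verification:
- Wendy (knight) says "At least one of us is a knave" - this is TRUE because Dave is a knave.
- Dave (knave) says "Wendy is a liar" - this is FALSE (a lie) because Wendy is a knight.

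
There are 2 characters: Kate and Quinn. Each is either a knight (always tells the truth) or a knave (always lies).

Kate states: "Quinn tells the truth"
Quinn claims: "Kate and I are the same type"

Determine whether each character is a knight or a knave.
Kate is a knight.
Quinn is a knight.

Verification:
- Kate (knight) says "Quinn tells the truth" - this is TRUE because Quinn is a knight.
- Quinn (knight) says "Kate and I are the same type" - this is TRUE because Quinn is a knight and Kate is a knight.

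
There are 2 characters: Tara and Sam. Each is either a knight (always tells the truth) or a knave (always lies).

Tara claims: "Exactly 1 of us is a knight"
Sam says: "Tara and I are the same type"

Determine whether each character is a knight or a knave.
Tara is a knight.
Sam is a knave.

Verification:
- Tara (knight) says "Exactly 1 of us is a knight" - this is TRUE because there are 1 knights.
- Sam (knave) says "Tara and I are the same type" - this is FALSE (a lie) because Sam is a knave and Tara is a knight.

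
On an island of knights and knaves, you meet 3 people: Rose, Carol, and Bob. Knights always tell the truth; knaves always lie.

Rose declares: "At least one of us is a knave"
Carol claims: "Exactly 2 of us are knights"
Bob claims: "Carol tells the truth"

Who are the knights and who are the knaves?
Rose is a knight.
Carol is a knave.
Bob is a knave.

Verification:
- Rose (knight) says "At least one of us is a knave" - this is TRUE because Carol and Bob are knaves.
- Carol (knave) says "Exactly 2 of us are knights" - this is FALSE (a lie) because there are 1 knights.
- Bob (knave) says "Carol tells the truth" - this is FALSE (a lie) because Carol is a knave.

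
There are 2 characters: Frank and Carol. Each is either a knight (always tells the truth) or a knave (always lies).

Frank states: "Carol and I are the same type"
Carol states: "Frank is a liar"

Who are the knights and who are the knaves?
Frank is a knave.
Carol is a knight.

Verification:
- Frank (knave) says "Carol and I are the same type" - this is FALSE (a lie) because Frank is a knave and Carol is a knight.
- Carol (knight) says "Frank is a liar" - this is TRUE because Frank is a knave.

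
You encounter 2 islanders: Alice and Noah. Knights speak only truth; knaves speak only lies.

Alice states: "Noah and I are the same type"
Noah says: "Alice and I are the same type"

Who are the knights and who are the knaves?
Alice is a knight.
Noah is a knight.

Verification:
- Alice (knight) says "Noah and I are the same type" - this is TRUE because Alice is a knight and Noah is a knight.
- Noah (knight) says "Alice and I are the same type" - this is TRUE because Noah is a knight and Alice is a knight.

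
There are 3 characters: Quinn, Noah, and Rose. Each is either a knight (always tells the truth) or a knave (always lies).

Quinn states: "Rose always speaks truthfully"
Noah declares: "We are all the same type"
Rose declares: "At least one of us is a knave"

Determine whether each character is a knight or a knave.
Quinn is a knight.
Noah is a knave.
Rose is a knight.

Verification:
- Quinn (knight) says "Rose always speaks truthfully" - this is TRUE because Rose is a knight.
- Noah (knave) says "We are all the same type" - this is FALSE (a lie) because Quinn and Rose are knights and Noah is a knave.
- Rose (knight) says "At least one of us is a knave" - this is TRUE because Noah is a knave.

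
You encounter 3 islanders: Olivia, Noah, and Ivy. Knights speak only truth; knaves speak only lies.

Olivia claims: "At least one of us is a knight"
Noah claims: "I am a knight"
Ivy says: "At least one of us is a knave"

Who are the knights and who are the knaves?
Olivia is a knight.
Noah is a knave.
Ivy is a knight.

Verification:
- Olivia (knight) says "At least one of us is a knight" - this is TRUE because Olivia and Ivy are knights.
- Noah (knave) says "I am a knight" - this is FALSE (a lie) because Noah is a knave.
- Ivy (knight) says "At least one of us is a knave" - this is TRUE because Noah is a knave.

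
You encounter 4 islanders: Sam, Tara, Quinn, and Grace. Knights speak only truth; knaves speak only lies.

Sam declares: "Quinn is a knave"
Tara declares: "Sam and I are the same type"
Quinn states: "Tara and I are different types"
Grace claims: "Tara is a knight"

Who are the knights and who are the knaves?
Sam is a knight.
Tara is a knave.
Quinn is a knave.
Grace is a knave.

Verification:
- Sam (knight) says "Quinn is a knave" - this is TRUE because Quinn is a knave.
- Tara (knave) says "Sam and I are the same type" - this is FALSE (a lie) because Tara is a knave and Sam is a knight.
- Quinn (knave) says "Tara and I are different types" - this is FALSE (a lie) because Quinn is a knave and Tara is a knave.
- Grace (knave) says "Tara is a knight" - this is FALSE (a lie) because Tara is a knave.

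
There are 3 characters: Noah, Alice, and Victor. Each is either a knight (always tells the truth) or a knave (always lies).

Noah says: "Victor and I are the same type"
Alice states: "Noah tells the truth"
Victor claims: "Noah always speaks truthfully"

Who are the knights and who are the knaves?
Noah is a knight.
Alice is a knight.
Victor is a knight.

Verification:
- Noah (knight) says "Victor and I are the same type" - this is TRUE because Noah is a knight and Victor is a knight.
- Alice (knight) says "Noah tells the truth" - this is TRUE because Noah is a knight.
- Victor (knight) says "Noah always speaks truthfully" - this is TRUE because Noah is a knight.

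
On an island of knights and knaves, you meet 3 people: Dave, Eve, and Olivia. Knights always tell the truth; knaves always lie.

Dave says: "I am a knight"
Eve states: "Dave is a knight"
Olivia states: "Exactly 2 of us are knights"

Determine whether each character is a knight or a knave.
Dave is a knave.
Eve is a knave.
Olivia is a knave.

Verification:
- Dave (knave) says "I am a knight" - this is FALSE (a lie) because Dave is a knave.
- Eve (knave) says "Dave is a knight" - this is FALSE (a lie) because Dave is a knave.
- Olivia (knave) says "Exactly 2 of us are knights" - this is FALSE (a lie) because there are 0 knights.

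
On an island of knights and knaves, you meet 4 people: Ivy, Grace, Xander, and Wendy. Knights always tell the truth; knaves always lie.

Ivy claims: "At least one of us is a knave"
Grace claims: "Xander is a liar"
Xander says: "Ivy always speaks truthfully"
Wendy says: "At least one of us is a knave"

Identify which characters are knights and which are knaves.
Ivy is a knight.
Grace is a knave.
Xander is a knight.
Wendy is a knight.

Verification:
- Ivy (knight) says "At least one of us is a knave" - this is TRUE because Grace is a knave.
- Grace (knave) says "Xander is a liar" - this is FALSE (a lie) because Xander is a knight.
- Xander (knight) says "Ivy always speaks truthfully" - this is TRUE because Ivy is a knight.
- Wendy (knight) says "At least one of us is a knave" - this is TRUE because Grace is a knave.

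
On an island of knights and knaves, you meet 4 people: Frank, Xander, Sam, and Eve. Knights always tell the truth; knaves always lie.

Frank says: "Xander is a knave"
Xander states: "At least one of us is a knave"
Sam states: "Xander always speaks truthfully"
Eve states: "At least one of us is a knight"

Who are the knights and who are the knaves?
Frank is a knave.
Xander is a knight.
Sam is a knight.
Eve is a knight.

Verification:
- Frank (knave) says "Xander is a knave" - this is FALSE (a lie) because Xander is a knight.
- Xander (knight) says "At least one of us is a knave" - this is TRUE because Frank is a knave.
- Sam (knight) says "Xander always speaks truthfully" - this is TRUE because Xander is a knight.
- Eve (knight) says "At least one of us is a knight" - this is TRUE because Xander, Sam, and Eve are knights.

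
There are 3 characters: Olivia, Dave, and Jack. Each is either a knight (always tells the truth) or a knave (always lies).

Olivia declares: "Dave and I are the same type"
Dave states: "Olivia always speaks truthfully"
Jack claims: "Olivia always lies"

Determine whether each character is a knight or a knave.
Olivia is a knight.
Dave is a knight.
Jack is a knave.

Verification:
- Olivia (knight) says "Dave and I are the same type" - this is TRUE because Olivia is a knight and Dave is a knight.
- Dave (knight) says "Olivia always speaks truthfully" - this is TRUE because Olivia is a knight.
- Jack (knave) says "Olivia always lies" - this is FALSE (a lie) because Olivia is a knight.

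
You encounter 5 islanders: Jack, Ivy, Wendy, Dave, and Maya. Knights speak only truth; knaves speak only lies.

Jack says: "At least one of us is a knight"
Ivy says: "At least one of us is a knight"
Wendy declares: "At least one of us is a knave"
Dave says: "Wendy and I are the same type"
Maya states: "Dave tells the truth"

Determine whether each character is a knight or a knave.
Jack is a knight.
Ivy is a knight.
Wendy is a knight.
Dave is a knave.
Maya is a knave.

Verification:
- Jack (knight) says "At least one of us is a knight" - this is TRUE because Jack, Ivy, and Wendy are knights.
- Ivy (knight) says "At least one of us is a knight" - this is TRUE because Jack, Ivy, and Wendy are knights.
- Wendy (knight) says "At least one of us is a knave" - this is TRUE because Dave and Maya are knaves.
- Dave (knave) says "Wendy and I are the same type" - this is FALSE (a lie) because Dave is a knave and Wendy is a knight.
- Maya (knave) says "Dave tells the truth" - this is FALSE (a lie) because Dave is a knave.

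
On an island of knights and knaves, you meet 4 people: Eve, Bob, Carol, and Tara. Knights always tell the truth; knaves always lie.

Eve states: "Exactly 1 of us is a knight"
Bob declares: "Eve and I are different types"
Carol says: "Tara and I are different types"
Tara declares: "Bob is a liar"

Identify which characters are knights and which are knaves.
Eve is a knave.
Bob is a knight.
Carol is a knight.
Tara is a knave.

Verification:
- Eve (knave) says "Exactly 1 of us is a knight" - this is FALSE (a lie) because there are 2 knights.
- Bob (knight) says "Eve and I are different types" - this is TRUE because Bob is a knight and Eve is a knave.
- Carol (knight) says "Tara and I are different types" - this is TRUE because Carol is a knight and Tara is a knave.
- Tara (knave) says "Bob is a liar" - this is FALSE (a lie) because Bob is a knight.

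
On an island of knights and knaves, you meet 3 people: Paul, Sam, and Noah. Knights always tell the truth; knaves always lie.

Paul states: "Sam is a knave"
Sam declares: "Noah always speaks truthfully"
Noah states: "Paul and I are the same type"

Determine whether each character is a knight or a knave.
Paul is a knight.
Sam is a knave.
Noah is a knave.

Verification:
- Paul (knight) says "Sam is a knave" - this is TRUE because Sam is a knave.
- Sam (knave) says "Noah always speaks truthfully" - this is FALSE (a lie) because Noah is a knave.
- Noah (knave) says "Paul and I are the same type" - this is FALSE (a lie) because Noah is a knave and Paul is a knight.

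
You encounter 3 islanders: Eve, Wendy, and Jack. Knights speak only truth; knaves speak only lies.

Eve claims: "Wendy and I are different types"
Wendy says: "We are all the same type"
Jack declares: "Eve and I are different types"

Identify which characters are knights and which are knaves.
Eve is a knave.
Wendy is a knave.
Jack is a knight.

Verification:
- Eve (knave) says "Wendy and I are different types" - this is FALSE (a lie) because Eve is a knave and Wendy is a knave.
- Wendy (knave) says "We are all the same type" - this is FALSE (a lie) because Jack is a knight and Eve and Wendy are knaves.
- Jack (knight) says "Eve and I are different types" - this is TRUE because Jack is a knight and Eve is a knave.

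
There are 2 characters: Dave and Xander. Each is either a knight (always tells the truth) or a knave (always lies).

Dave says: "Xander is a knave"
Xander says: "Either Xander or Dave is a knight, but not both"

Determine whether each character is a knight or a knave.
Dave is a knave.
Xander is a knight.

Verification:
- Dave (knave) says "Xander is a knave" - this is FALSE (a lie) because Xander is a knight.
- Xander (knight) says "Either Xander or Dave is a knight, but not both" - this is TRUE because Xander is a knight and Dave is a knave.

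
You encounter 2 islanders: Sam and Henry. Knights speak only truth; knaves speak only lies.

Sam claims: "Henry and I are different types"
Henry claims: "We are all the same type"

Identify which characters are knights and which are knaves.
Sam is a knight.
Henry is a knave.

Verification:
- Sam (knight) says "Henry and I are different types" - this is TRUE because Sam is a knight and Henry is a knave.
- Henry (knave) says "We are all the same type" - this is FALSE (a lie) because Sam is a knight and Henry is a knave.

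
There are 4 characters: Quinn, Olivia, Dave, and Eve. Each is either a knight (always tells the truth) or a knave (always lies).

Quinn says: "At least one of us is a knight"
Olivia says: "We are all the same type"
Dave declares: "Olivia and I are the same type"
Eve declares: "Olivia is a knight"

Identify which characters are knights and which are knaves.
Quinn is a knight.
Olivia is a knight.
Dave is a knight.
Eve is a knight.

Verification:
- Quinn (knight) says "At least one of us is a knight" - this is TRUE because Quinn, Olivia, Dave, and Eve are knights.
- Olivia (knight) says "We are all the same type" - this is TRUE because Quinn, Olivia, Dave, and Eve are knights.
- Dave (knight) says "Olivia and I are the same type" - this is TRUE because Dave is a knight and Olivia is a knight.
- Eve (knight) says "Olivia is a knight" - this is TRUE because Olivia is a knight.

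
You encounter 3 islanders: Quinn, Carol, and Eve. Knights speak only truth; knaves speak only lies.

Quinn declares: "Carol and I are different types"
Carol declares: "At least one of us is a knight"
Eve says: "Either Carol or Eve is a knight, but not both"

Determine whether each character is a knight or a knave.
Quinn is a knave.
Carol is a knave.
Eve is a knave.

Verification:
- Quinn (knave) says "Carol and I are different types" - this is FALSE (a lie) because Quinn is a knave and Carol is a knave.
- Carol (knave) says "At least one of us is a knight" - this is FALSE (a lie) because no one is a knight.
- Eve (knave) says "Either Carol or Eve is a knight, but not both" - this is FALSE (a lie) because Carol is a knave and Eve is a knave.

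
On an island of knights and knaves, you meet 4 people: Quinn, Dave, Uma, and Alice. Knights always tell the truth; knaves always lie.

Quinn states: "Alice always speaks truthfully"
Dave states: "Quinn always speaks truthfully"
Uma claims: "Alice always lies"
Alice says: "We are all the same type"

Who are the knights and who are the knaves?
Quinn is a knave.
Dave is a knave.
Uma is a knight.
Alice is a knave.

Verification:
- Quinn (knave) says "Alice always speaks truthfully" - this is FALSE (a lie) because Alice is a knave.
- Dave (knave) says "Quinn always speaks truthfully" - this is FALSE (a lie) because Quinn is a knave.
- Uma (knight) says "Alice always lies" - this is TRUE because Alice is a knave.
- Alice (knave) says "We are all the same type" - this is FALSE (a lie) because Uma is a knight and Quinn, Dave, and Alice are knaves.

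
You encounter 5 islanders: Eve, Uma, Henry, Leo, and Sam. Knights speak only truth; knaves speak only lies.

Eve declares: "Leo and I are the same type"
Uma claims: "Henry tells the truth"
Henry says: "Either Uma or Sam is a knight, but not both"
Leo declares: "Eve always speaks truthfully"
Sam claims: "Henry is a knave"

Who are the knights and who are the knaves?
Eve is a knight.
Uma is a knight.
Henry is a knight.
Leo is a knight.
Sam is a knave.

Verification:
- Eve (knight) says "Leo and I are the same type" - this is TRUE because Eve is a knight and Leo is a knight.
- Uma (knight) says "Henry tells the truth" - this is TRUE because Henry is a knight.
- Henry (knight) says "Either Uma or Sam is a knight, but not both" - this is TRUE because Uma is a knight and Sam is a knave.
- Leo (knight) says "Eve always speaks truthfully" - this is TRUE because Eve is a knight.
- Sam (knave) says "Henry is a knave" - this is FALSE (a lie) because Henry is a knight.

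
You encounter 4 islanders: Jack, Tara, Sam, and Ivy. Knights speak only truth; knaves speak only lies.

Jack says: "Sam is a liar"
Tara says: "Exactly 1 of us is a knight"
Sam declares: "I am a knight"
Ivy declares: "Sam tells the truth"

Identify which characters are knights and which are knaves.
Jack is a knave.
Tara is a knave.
Sam is a knight.
Ivy is a knight.

Verification:
- Jack (knave) says "Sam is a liar" - this is FALSE (a lie) because Sam is a knight.
- Tara (knave) says "Exactly 1 of us is a knight" - this is FALSE (a lie) because there are 2 knights.
- Sam (knight) says "I am a knight" - this is TRUE because Sam is a knight.
- Ivy (knight) says "Sam tells the truth" - this is TRUE because Sam is a knight.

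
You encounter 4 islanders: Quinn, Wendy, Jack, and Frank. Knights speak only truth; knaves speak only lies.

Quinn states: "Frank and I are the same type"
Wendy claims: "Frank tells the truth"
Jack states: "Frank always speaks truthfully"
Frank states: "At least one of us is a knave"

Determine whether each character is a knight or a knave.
Quinn is a knave.
Wendy is a knight.
Jack is a knight.
Frank is a knight.

Verification:
- Quinn (knave) says "Frank and I are the same type" - this is FALSE (a lie) because Quinn is a knave and Frank is a knight.
- Wendy (knight) says "Frank tells the truth" - this is TRUE because Frank is a knight.
- Jack (knight) says "Frank always speaks truthfully" - this is TRUE because Frank is a knight.
- Frank (knight) says "At least one of us is a knave" - this is TRUE because Quinn is a knave.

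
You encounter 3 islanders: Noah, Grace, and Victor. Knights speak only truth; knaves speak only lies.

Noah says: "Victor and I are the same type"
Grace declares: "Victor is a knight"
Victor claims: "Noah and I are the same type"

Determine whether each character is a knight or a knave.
Noah is a knight.
Grace is a knight.
Victor is a knight.

Verification:
- Noah (knight) says "Victor and I are the same type" - this is TRUE because Noah is a knight and Victor is a knight.
- Grace (knight) says "Victor is a knight" - this is TRUE because Victor is a knight.
- Victor (knight) says "Noah and I are the same type" - this is TRUE because Victor is a knight and Noah is a knight.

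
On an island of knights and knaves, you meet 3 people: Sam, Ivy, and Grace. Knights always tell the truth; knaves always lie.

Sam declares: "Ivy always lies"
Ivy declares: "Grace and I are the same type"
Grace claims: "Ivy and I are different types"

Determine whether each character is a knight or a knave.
Sam is a knight.
Ivy is a knave.
Grace is a knight.

Verification:
- Sam (knight) says "Ivy always lies" - this is TRUE because Ivy is a knave.
- Ivy (knave) says "Grace and I are the same type" - this is FALSE (a lie) because Ivy is a knave and Grace is a knight.
- Grace (knight) says "Ivy and I are different types" - this is TRUE because Grace is a knight and Ivy is a knave.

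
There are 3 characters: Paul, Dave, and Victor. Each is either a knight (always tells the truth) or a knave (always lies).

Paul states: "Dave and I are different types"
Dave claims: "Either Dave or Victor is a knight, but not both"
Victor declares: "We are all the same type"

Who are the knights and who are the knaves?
Paul is a knight.
Dave is a knave.
Victor is a knave.

Verification:
- Paul (knight) says "Dave and I are different types" - this is TRUE because Paul is a knight and Dave is a knave.
- Dave (knave) says "Either Dave or Victor is a knight, but not both" - this is FALSE (a lie) because Dave is a knave and Victor is a knave.
- Victor (knave) says "We are all the same type" - this is FALSE (a lie) because Paul is a knight and Dave and Victor are knaves.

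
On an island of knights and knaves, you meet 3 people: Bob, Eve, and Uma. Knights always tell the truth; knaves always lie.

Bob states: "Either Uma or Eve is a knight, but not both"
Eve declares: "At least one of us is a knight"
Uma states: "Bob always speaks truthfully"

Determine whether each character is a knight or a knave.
Bob is a knave.
Eve is a knave.
Uma is a knave.

Verification:
- Bob (knave) says "Either Uma or Eve is a knight, but not both" - this is FALSE (a lie) because Uma is a knave and Eve is a knave.
- Eve (knave) says "At least one of us is a knight" - this is FALSE (a lie) because no one is a knight.
- Uma (knave) says "Bob always speaks truthfully" - this is FALSE (a lie) because Bob is a knave.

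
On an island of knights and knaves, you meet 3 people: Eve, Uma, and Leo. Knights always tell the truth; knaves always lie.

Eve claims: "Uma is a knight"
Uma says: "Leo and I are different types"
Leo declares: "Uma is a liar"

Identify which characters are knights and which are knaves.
Eve is a knight.
Uma is a knight.
Leo is a knave.

Verification:
- Eve (knight) says "Uma is a knight" - this is TRUE because Uma is a knight.
- Uma (knight) says "Leo and I are different types" - this is TRUE because Uma is a knight and Leo is a knave.
- Leo (knave) says "Uma is a liar" - this is FALSE (a lie) because Uma is a knight.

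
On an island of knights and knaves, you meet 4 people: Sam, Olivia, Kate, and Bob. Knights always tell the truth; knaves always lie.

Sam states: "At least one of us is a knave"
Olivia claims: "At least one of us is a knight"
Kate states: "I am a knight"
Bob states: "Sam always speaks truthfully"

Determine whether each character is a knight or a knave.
Sam is a knight.
Olivia is a knight.
Kate is a knave.
Bob is a knight.

Verification:
- Sam (knight) says "At least one of us is a knave" - this is TRUE because Kate is a knave.
- Olivia (knight) says "At least one of us is a knight" - this is TRUE because Sam, Olivia, and Bob are knights.
- Kate (knave) says "I am a knight" - this is FALSE (a lie) because Kate is a knave.
- Bob (knight) says "Sam always speaks truthfully" - this is TRUE because Sam is a knight.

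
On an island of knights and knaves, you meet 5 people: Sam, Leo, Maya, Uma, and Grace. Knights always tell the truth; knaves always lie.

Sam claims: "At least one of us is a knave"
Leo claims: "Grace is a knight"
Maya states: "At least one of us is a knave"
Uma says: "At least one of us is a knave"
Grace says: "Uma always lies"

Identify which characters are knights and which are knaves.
Sam is a knight.
Leo is a knave.
Maya is a knight.
Uma is a knight.
Grace is a knave.

Verification:
- Sam (knight) says "At least one of us is a knave" - this is TRUE because Leo and Grace are knaves.
- Leo (knave) says "Grace is a knight" - this is FALSE (a lie) because Grace is a knave.
- Maya (knight) says "At least one of us is a knave" - this is TRUE because Leo and Grace are knaves.
- Uma (knight) says "At least one of us is a knave" - this is TRUE because Leo and Grace are knaves.
- Grace (knave) says "Uma always lies" - this is FALSE (a lie) because Uma is a knight.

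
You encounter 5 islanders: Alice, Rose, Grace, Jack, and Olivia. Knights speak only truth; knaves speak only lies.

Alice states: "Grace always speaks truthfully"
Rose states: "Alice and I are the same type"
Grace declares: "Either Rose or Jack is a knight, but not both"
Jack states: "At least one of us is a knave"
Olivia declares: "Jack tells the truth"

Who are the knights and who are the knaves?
Alice is a knight.
Rose is a knave.
Grace is a knight.
Jack is a knight.
Olivia is a knight.

Verification:
- Alice (knight) says "Grace always speaks truthfully" - this is TRUE because Grace is a knight.
- Rose (knave) says "Alice and I are the same type" - this is FALSE (a lie) because Rose is a knave and Alice is a knight.
- Grace (knight) says "Either Rose or Jack is a knight, but not both" - this is TRUE because Rose is a knave and Jack is a knight.
- Jack (knight) says "At least one of us is a knave" - this is TRUE because Rose is a knave.
- Olivia (knight) says "Jack tells the truth" - this is TRUE because Jack is a knight.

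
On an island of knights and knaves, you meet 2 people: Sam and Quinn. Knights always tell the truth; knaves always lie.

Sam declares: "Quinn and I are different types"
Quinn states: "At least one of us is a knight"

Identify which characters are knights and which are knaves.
Sam is a knave.
Quinn is a knave.

Verification:
- Sam (knave) says "Quinn and I are different types" - this is FALSE (a lie) because Sam is a knave and Quinn is a knave.
- Quinn (knave) says "At least one of us is a knight" - this is FALSE (a lie) because no one is a knight.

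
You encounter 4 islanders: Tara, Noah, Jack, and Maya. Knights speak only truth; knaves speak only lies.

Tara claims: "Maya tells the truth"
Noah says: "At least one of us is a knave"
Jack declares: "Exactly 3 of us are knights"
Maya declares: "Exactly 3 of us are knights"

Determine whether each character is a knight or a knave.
Tara is a knave.
Noah is a knight.
Jack is a knave.
Maya is a knave.

Verification:
- Tara (knave) says "Maya tells the truth" - this is FALSE (a lie) because Maya is a knave.
- Noah (knight) says "At least one of us is a knave" - this is TRUE because Tara, Jack, and Maya are knaves.
- Jack (knave) says "Exactly 3 of us are knights" - this is FALSE (a lie) because there are 1 knights.
- Maya (knave) says "Exactly 3 of us are knights" - this is FALSE (a lie) because there are 1 knights.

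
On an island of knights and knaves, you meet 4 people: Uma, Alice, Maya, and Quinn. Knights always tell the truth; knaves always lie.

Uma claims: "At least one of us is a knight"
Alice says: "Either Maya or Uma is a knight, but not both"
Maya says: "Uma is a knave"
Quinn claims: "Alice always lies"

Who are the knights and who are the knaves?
Uma is a knight.
Alice is a knight.
Maya is a knave.
Quinn is a knave.

Verification:
- Uma (knight) says "At least one of us is a knight" - this is TRUE because Uma and Alice are knights.
- Alice (knight) says "Either Maya or Uma is a knight, but not both" - this is TRUE because Maya is a knave and Uma is a knight.
- Maya (knave) says "Uma is a knave" - this is FALSE (a lie) because Uma is a knight.
- Quinn (knave) says "Alice always lies" - this is FALSE (a lie) because Alice is a knight.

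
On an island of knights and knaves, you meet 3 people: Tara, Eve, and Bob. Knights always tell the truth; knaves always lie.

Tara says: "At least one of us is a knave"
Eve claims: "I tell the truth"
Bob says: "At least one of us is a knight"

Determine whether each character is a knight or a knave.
Tara is a knight.
Eve is a knave.
Bob is a knight.

Verification:
- Tara (knight) says "At least one of us is a knave" - this is TRUE because Eve is a knave.
- Eve (knave) says "I tell the truth" - this is FALSE (a lie) because Eve is a knave.
- Bob (knight) says "At least one of us is a knight" - this is TRUE because Tara and Bob are knights.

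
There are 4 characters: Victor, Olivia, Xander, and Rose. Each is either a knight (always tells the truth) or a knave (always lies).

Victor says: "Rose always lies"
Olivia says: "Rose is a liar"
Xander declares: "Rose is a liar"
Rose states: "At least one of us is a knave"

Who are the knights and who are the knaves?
Victor is a knave.
Olivia is a knave.
Xander is a knave.
Rose is a knight.

Verification:
- Victor (knave) says "Rose always lies" - this is FALSE (a lie) because Rose is a knight.
- Olivia (knave) says "Rose is a liar" - this is FALSE (a lie) because Rose is a knight.
- Xander (knave) says "Rose is a liar" - this is FALSE (a lie) because Rose is a knight.
- Rose (knight) says "At least one of us is a knave" - this is TRUE because Victor, Olivia, and Xander are knaves.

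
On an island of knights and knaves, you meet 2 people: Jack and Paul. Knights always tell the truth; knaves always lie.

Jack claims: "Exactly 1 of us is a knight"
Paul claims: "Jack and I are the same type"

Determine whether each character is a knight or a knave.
Jack is a knight.
Paul is a knave.

Verification:
- Jack (knight) says "Exactly 1 of us is a knight" - this is TRUE because there are 1 knights.
- Paul (knave) says "Jack and I are the same type" - this is FALSE (a lie) because Paul is a knave and Jack is a knight.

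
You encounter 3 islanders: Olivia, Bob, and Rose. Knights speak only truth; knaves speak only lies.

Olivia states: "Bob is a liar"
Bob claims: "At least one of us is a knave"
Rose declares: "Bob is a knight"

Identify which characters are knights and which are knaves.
Olivia is a knave.
Bob is a knight.
Rose is a knight.

Verification:
- Olivia (knave) says "Bob is a liar" - this is FALSE (a lie) because Bob is a knight.
- Bob (knight) says "At least one of us is a knave" - this is TRUE because Olivia is a knave.
- Rose (knight) says "Bob is a knight" - this is TRUE because Bob is a knight.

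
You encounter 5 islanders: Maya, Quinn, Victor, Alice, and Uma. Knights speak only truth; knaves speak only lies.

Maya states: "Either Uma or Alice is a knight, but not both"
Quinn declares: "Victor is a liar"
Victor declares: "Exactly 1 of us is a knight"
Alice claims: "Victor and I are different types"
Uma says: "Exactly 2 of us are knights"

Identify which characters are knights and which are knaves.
Maya is a knight.
Quinn is a knight.
Victor is a knave.
Alice is a knight.
Uma is a knave.

Verification:
- Maya (knight) says "Either Uma or Alice is a knight, but not both" - this is TRUE because Uma is a knave and Alice is a knight.
- Quinn (knight) says "Victor is a liar" - this is TRUE because Victor is a knave.
- Victor (knave) says "Exactly 1 of us is a knight" - this is FALSE (a lie) because there are 3 knights.
- Alice (knight) says "Victor and I are different types" - this is TRUE because Alice is a knight and Victor is a knave.
- Uma (knave) says "Exactly 2 of us are knights" - this is FALSE (a lie) because there are 3 knights.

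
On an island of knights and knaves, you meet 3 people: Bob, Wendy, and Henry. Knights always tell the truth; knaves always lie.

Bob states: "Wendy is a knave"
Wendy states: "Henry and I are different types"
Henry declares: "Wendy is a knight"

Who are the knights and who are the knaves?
Bob is a knight.
Wendy is a knave.
Henry is a knave.

Verification:
- Bob (knight) says "Wendy is a knave" - this is TRUE because Wendy is a knave.
- Wendy (knave) says "Henry and I are different types" - this is FALSE (a lie) because Wendy is a knave and Henry is a knave.
- Henry (knave) says "Wendy is a knight" - this is FALSE (a lie) because Wendy is a knave.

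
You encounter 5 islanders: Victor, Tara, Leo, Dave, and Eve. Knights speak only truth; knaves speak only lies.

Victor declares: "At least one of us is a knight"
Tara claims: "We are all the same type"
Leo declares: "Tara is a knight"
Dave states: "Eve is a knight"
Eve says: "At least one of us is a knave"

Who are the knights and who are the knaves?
Victor is a knight.
Tara is a knave.
Leo is a knave.
Dave is a knight.
Eve is a knight.

Verification:
- Victor (knight) says "At least one of us is a knight" - this is TRUE because Victor, Dave, and Eve are knights.
- Tara (knave) says "We are all the same type" - this is FALSE (a lie) because Victor, Dave, and Eve are knights and Tara and Leo are knaves.
- Leo (knave) says "Tara is a knight" - this is FALSE (a lie) because Tara is a knave.
- Dave (knight) says "Eve is a knight" - this is TRUE because Eve is a knight.
- Eve (knight) says "At least one of us is a knave" - this is TRUE because Tara and Leo are knaves.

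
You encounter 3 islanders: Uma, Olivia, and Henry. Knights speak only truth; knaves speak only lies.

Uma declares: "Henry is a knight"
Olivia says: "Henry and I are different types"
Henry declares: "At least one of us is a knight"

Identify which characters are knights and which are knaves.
Uma is a knave.
Olivia is a knave.
Henry is a knave.

Verification:
- Uma (knave) says "Henry is a knight" - this is FALSE (a lie) because Henry is a knave.
- Olivia (knave) says "Henry and I are different types" - this is FALSE (a lie) because Olivia is a knave and Henry is a knave.
- Henry (knave) says "At least one of us is a knight" - this is FALSE (a lie) because no one is a knight.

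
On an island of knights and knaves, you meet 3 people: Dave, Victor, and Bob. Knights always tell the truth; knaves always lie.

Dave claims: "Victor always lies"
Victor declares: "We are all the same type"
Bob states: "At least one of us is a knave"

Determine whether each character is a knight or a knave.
Dave is a knight.
Victor is a knave.
Bob is a knight.

Verification:
- Dave (knight) says "Victor always lies" - this is TRUE because Victor is a knave.
- Victor (knave) says "We are all the same type" - this is FALSE (a lie) because Dave and Bob are knights and Victor is a knave.
- Bob (knight) says "At least one of us is a knave" - this is TRUE because Victor is a knave.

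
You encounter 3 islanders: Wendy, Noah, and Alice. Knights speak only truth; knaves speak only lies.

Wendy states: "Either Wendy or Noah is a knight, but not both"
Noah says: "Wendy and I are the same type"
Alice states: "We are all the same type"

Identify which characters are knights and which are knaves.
Wendy is a knight.
Noah is a knave.
Alice is a knave.

Verification:
- Wendy (knight) says "Either Wendy or Noah is a knight, but not both" - this is TRUE because Wendy is a knight and Noah is a knave.
- Noah (knave) says "Wendy and I are the same type" - this is FALSE (a lie) because Noah is a knave and Wendy is a knight.
- Alice (knave) says "We are all the same type" - this is FALSE (a lie) because Wendy is a knight and Noah and Alice are knaves.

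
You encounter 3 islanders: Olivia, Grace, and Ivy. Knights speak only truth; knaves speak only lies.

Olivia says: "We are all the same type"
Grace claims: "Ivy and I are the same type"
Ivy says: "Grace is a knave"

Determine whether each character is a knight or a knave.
Olivia is a knave.
Grace is a knave.
Ivy is a knight.

Verification:
- Olivia (knave) says "We are all the same type" - this is FALSE (a lie) because Ivy is a knight and Olivia and Grace are knaves.
- Grace (knave) says "Ivy and I are the same type" - this is FALSE (a lie) because Grace is a knave and Ivy is a knight.
- Ivy (knight) says "Grace is a knave" - this is TRUE because Grace is a knave.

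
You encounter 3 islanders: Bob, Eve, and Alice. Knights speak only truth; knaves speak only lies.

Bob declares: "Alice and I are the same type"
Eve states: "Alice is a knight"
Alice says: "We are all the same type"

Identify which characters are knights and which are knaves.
Bob is a knight.
Eve is a knight.
Alice is a knight.

Verification:
- Bob (knight) says "Alice and I are the same type" - this is TRUE because Bob is a knight and Alice is a knight.
- Eve (knight) says "Alice is a knight" - this is TRUE because Alice is a knight.
- Alice (knight) says "We are all the same type" - this is TRUE because Bob, Eve, and Alice are knights.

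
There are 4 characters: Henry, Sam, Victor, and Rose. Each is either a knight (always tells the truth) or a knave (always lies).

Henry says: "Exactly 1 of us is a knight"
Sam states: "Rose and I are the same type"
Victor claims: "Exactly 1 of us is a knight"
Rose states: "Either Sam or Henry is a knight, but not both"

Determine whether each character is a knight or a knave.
Henry is a knave.
Sam is a knight.
Victor is a knave.
Rose is a knight.

Verification:
- Henry (knave) says "Exactly 1 of us is a knight" - this is FALSE (a lie) because there are 2 knights.
- Sam (knight) says "Rose and I are the same type" - this is TRUE because Sam is a knight and Rose is a knight.
- Victor (knave) says "Exactly 1 of us is a knight" - this is FALSE (a lie) because there are 2 knights.
- Rose (knight) says "Either Sam or Henry is a knight, but not both" - this is TRUE because Sam is a knight and Henry is a knave.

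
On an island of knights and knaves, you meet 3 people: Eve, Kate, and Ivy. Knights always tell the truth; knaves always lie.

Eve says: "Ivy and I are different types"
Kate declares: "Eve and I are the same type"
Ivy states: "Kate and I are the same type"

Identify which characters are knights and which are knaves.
Eve is a knight.
Kate is a knight.
Ivy is a knave.

Verification:
- Eve (knight) says "Ivy and I are different types" - this is TRUE because Eve is a knight and Ivy is a knave.
- Kate (knight) says "Eve and I are the same type" - this is TRUE because Kate is a knight and Eve is a knight.
- Ivy (knave) says "Kate and I are the same type" - this is FALSE (a lie) because Ivy is a knave and Kate is a knight.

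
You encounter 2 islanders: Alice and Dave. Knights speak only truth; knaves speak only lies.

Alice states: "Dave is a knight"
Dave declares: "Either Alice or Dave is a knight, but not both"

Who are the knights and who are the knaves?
Alice is a knave.
Dave is a knave.

Verification:
- Alice (knave) says "Dave is a knight" - this is FALSE (a lie) because Dave is a knave.
- Dave (knave) says "Either Alice or Dave is a knight, but not both" - this is FALSE (a lie) because Alice is a knave and Dave is a knave.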